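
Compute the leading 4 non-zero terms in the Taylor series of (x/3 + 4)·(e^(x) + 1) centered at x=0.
5·x^3/6 + 7·x^2/3 + 14·x/3 + 8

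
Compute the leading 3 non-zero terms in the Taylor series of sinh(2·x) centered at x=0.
4·x^5/15 + 4·x^3/3 + 2·x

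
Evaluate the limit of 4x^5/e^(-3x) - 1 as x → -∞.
The quotient is an ∞/∞ indeterminate form as x → -∞.
Compare growth rates of the dominant terms (exponentials ≫ polynomials ≫ logarithms), or apply L'Hôpital's rule; the quotient → 0.
Adding the constant: 0 - 1 = -1. Limit = -1.

Final answer: -1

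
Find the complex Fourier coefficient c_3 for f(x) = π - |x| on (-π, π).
Compute the real Fourier coefficients first: a_3 = 4/(9·π), b_3 = 0.
Then c_3 = (a_3 − i·b_3)/2 = 2/(9·π).

Final answer: 2/(9·π)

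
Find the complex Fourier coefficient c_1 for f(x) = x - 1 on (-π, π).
Compute the real Fourier coefficients first: a_1 = 0, b_1 = 2.
Then c_1 = (a_1 − i·b_1)/2 = -i.

Final answer: -i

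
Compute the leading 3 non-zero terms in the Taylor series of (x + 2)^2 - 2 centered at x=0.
x^2 + 4·x + 2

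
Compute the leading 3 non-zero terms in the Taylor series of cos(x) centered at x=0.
x^4/24 - x^2/2 + 1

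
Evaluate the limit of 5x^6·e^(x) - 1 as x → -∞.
The product is a 0·∞ indeterminate form at x → -∞.
Rewrite the product as 5x^6 / e^(-x) (an ∞/∞ form) and apply L'Hôpital, or use the standard hierarchy e^(|x|) ≫ |x^6| as x → -∞.
The indeterminate product → 0, so the limit = -1.

Final answer: -1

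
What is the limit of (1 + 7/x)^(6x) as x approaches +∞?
As x → +∞: write (1 + 7/x)^(6x) = ((1 + 7/x)^x)^6 → (e^7)^6 = e^42.
Limit = e^(42).

Final answer: e^(42)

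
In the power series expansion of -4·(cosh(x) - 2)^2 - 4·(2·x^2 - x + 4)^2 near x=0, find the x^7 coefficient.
Expand to order 7: -4·(cosh(x) - 2)^2 - 4·(2·x^2 - x + 4)^2 = -7·x^6/45 - 50·x^4/3 + 16·x^3 - 64·x^2 + 32·x - 68 + O(x^8).
The coefficient of x^7 is 0.

Final answer: 0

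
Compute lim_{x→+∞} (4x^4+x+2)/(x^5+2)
This is an ∞/∞ indeterminate form as x → +∞.
Divide numerator and denominator by x^5 and let the lower-order terms vanish; the numerator's degree 4 is below the denominator's degree 5, so the quotient → 0.
Limit = 0.

Final answer: 0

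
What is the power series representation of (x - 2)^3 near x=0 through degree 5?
x^3 - 6·x^2 + 12·x - 8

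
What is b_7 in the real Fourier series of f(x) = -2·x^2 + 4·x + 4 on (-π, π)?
b_7 = (1/π) ∫_{-π}^{π} f(x)·sin(7x) dx.
Evaluate the integral (use parity and integration by parts as needed): b_7 = 8/7.

Final answer: 8/7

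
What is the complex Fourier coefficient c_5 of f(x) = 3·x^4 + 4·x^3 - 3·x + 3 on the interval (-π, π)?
Compute the real Fourier coefficients first: a_5 = 144/625 - 24·π^2/25, b_5 = -198/125 + 8·π^2/5.
Then c_5 = (a_5 − i·b_5)/2 = -12·π^2/25 + 72/625 - 4·i·π^2/5 + 99·i/125.

Final answer: -12·π^2/25 + 72/625 - 4·i·π^2/5 + 99·i/125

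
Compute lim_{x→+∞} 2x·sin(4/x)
As x → +∞: let u = 4/x → 0⁺; then 2·x·sin(4/x) = 2·4·sin(u)/u → 2·4·1 = 8.
Limit = 8.

Final answer: 8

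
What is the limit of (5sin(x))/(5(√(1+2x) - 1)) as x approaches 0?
Both numerator and denominator → 0 as x → 0; this is a 0/0 indeterminate form.
Expand each to leading order near x = 0: numerator ~ 5·x, denominator ~ 5·x.
The limit of the ratio is 1.

Final answer: 1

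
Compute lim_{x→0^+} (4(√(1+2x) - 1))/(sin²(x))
Both numerator and denominator → 0 as x → 0^+; this is a 0/0 indeterminate form.
Expand each to leading order near x = 0: numerator ~ 4·x, denominator ~ x^2.
The limit of the ratio is ∞.

Final answer: ∞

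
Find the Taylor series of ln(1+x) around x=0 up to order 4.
-x^4/4 + x^3/3 - x^2/2 + x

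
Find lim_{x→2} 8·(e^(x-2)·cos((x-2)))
Direct substitution at x = 2 gives 8.

Final answer: 8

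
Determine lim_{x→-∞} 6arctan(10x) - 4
Evaluate the dominant behaviour as x → -∞; each term tends to a finite value or vanishes.
Limit = -3·π - 4.

Final answer: -3·π - 4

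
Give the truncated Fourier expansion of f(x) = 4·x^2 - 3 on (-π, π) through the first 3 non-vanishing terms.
-16·cos(x) + 4·cos(2·x) - 3 + 4·π^2/3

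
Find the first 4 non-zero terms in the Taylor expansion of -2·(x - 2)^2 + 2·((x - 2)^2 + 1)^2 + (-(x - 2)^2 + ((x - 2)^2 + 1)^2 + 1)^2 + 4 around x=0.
-2168·x^3 + 2446·x^2 - 1656·x + 530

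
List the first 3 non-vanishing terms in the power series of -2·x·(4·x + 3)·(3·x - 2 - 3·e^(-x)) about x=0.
-39·x^3 + 4·x^2 + 30·x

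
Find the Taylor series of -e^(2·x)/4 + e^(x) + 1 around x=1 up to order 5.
-e^(2)/4 + 1 + e + (e - e^(2)/2)·(x - 1) + (-e^(2)/2 + e/2)·(x - 1)^2 + (-e^(2)/3 + e/6)·(x - 1)^3 + (-e^(2)/6 + e/24)·(x - 1)^4 + (-e^(2)/15 + e/120)·(x - 1)^5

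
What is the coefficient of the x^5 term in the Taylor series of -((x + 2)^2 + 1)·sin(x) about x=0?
Expand to order 5: -((x + 2)^2 + 1)·sin(x) = x^5/8 + 2·x^4/3 - x^3/6 - 4·x^2 - 5·x + O(x^6).
The coefficient of x^5 is 1/8.

Final answer: 1/8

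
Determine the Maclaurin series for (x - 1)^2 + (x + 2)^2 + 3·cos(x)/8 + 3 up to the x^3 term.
29·x^2/16 + 2·x + 67/8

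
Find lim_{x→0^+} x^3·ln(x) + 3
The product is a 0·∞ indeterminate form at x → 0⁺.
Rewrite the product as ln(x) / x^(-3) and apply L'Hôpital, or use the standard hierarchy x^(-3) ≫ |ln x| as x → 0⁺.
The indeterminate product → 0, so the limit = 3.

Final answer: 3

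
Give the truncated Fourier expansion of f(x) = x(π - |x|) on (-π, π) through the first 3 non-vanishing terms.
8·sin(x)/π + 8·sin(3·x)/(27·π) + 8·sin(5·x)/(125·π)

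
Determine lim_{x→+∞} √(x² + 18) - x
This is an ∞ − ∞ indeterminate form.
Multiply and divide by the conjugate √(x²+18) + x; the x² terms cancel, leaving 18/(√(x²+18)+x) → 0.
Limit = 0.

Final answer: 0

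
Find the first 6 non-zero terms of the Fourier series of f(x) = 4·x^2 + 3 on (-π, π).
-16·cos(x) + 4·cos(2·x) - 16·cos(3·x)/9 + cos(4·x) - 16·cos(5·x)/25 + 3 + 4·π^2/3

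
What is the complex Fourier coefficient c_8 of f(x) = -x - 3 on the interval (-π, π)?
Compute the real Fourier coefficients first: a_8 = 0, b_8 = 1/4.
Then c_8 = (a_8 − i·b_8)/2 = -i/8.

Final answer: -i/8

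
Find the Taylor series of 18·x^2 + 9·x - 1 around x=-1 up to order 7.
8 - 27·(x + 1) + 18·(x + 1)^2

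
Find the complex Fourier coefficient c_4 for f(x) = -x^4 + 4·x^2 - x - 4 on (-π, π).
Compute the real Fourier coefficients first: a_4 = 19/16 - π^2/2, b_4 = 1/2.
Then c_4 = (a_4 − i·b_4)/2 = -π^2/4 + 19/32 - i/4.

Final answer: -π^2/4 + 19/32 - i/4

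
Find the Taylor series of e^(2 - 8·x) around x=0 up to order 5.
-4096·x^5·e^(2)/15 + 512·x^4·e^(2)/3 - 256·x^3·e^(2)/3 + 32·x^2·e^(2) - 8·x·e^(2) + e^(2)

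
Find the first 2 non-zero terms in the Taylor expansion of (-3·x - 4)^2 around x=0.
24·x + 16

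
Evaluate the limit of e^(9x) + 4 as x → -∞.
Evaluate the dominant behaviour as x → -∞; each term tends to a finite value or vanishes.
Limit = 4.

Final answer: 4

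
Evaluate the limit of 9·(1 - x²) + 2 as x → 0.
Direct substitution at x = 0 gives 11.

Final answer: 11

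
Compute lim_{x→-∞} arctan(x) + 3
Evaluate the dominant behaviour as x → -∞; each term tends to a finite value or vanishes.
Limit = 3 - π/2.

Final answer: 3 - π/2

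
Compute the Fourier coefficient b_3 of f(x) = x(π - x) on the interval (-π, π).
b_3 = (1/π) ∫_{-π}^{π} f(x)·sin(3x) dx.
Evaluate the integral (use parity and integration by parts as needed): b_3 = 2·π/3.

Final answer: 2·π/3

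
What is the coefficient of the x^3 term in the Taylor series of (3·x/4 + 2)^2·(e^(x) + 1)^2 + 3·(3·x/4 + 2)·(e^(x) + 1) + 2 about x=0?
Expand to order 3: (3·x/4 + 2)^2·(e^(x) + 1)^2 + 3·(3·x/4 + 2)·(e^(x) + 1) + 2 = 481·x^3/24 + 63·x^2/2 + 77·x/2 + 30 + O(x^4).
The coefficient of x^3 is 481/24.

Final answer: 481/24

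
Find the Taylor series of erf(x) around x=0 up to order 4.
-2·x^3/(3·√(π)) + 2·x/√(π)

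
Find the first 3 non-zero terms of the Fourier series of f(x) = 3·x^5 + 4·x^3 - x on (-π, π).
(-112·π^2 + 6·π^4 + 670)·sin(x) + (-3·π^4 - 31/2 + 11·π^2)·sin(2·x) + (-16·π^2/9 + 14/27 + 2·π^4)·sin(3·x)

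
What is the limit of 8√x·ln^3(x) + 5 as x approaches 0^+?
The product is a 0·∞ indeterminate form at x → 0⁺.
Rewrite the product as 8·ln^3(x) / x^(-1/2) and apply L'Hôpital, or use the standard hierarchy x^(-1/2) ≫ |ln x|^3 as x → 0⁺.
The indeterminate product → 0, so the limit = 5.

Final answer: 5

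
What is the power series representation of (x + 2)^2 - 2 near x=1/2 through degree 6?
17/4 + 5·(x - 1/2) + (x - 1/2)^2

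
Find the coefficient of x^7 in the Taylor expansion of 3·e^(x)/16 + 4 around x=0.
Expand to order 7: 3·e^(x)/16 + 4 = x^7/26880 + x^6/3840 + x^5/640 + x^4/128 + x^3/32 + 3·x^2/32 + 3·x/16 + 67/16 + O(x^8).
The coefficient of x^7 is 1/26880.

Final answer: 1/26880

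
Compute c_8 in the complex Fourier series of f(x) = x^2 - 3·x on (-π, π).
Compute the real Fourier coefficients first: a_8 = 1/16, b_8 = 3/4.
Then c_8 = (a_8 − i·b_8)/2 = 1/32 - 3·i/8.

Final answer: 1/32 - 3·i/8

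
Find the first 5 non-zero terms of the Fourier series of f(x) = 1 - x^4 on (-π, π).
(-48 + 8·π^2)·cos(x) + (3 - 2·π^2)·cos(2·x) + (-16/27 + 8·π^2/9)·cos(3·x) + (3/16 - π^2/2)·cos(4·x) - π^4/5 + 1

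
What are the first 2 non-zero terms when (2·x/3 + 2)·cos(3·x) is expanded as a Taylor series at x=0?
2·x/3 + 2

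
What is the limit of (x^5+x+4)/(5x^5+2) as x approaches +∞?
This is an ∞/∞ indeterminate form as x → +∞.
Divide numerator and denominator by x^5 and let the lower-order terms vanish; the leading terms give 1/5.
Limit = 1/5.

Final answer: 1/5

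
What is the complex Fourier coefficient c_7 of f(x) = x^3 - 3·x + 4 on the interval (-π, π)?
Compute the real Fourier coefficients first: a_7 = 0, b_7 = -306/343 + 2·π^2/7.
Then c_7 = (a_7 − i·b_7)/2 = -i·π^2/7 + 153·i/343.

Final answer: -i·π^2/7 + 153·i/343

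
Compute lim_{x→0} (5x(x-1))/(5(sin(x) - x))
Both numerator and denominator → 0 as x → 0; this is a 0/0 indeterminate form.
Expand each to leading order near x = 0: numerator ~ -5·x, denominator ~ -5·x^3/6.
The limit of the ratio is ∞.

Final answer: ∞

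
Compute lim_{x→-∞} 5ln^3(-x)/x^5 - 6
The quotient is an ∞/∞ indeterminate form as x → -∞.
Compare growth rates of the dominant terms (exponentials ≫ polynomials ≫ logarithms), or apply L'Hôpital's rule; the quotient → 0.
Adding the constant: 0 - 6 = -6. Limit = -6.

Final answer: -6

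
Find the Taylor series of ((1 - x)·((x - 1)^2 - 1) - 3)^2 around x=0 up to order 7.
x^6 - 6·x^5 + 13·x^4 - 6·x^3 - 14·x^2 + 12·x + 9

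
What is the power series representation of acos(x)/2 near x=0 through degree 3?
-x^3/12 - x/2 + π/4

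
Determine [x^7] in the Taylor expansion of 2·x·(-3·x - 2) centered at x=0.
Expand to order 7: 2·x·(-3·x - 2) = -6·x^2 - 4·x + O(x^8).
The coefficient of x^7 is 0.

Final answer: 0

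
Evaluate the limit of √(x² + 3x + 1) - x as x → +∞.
This is an ∞ − ∞ indeterminate form.
Multiply and divide by the conjugate √(x²+3x + 1) + x; the x² terms cancel, leaving (3x + 1)/(√(x²+3x + 1)+x) → 3/2.
Limit = 3/2.

Final answer: 3/2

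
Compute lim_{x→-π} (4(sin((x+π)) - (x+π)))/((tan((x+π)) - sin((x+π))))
Both numerator and denominator → 0 as x → -π; this is a 0/0 indeterminate form.
Expand each to leading order near x = -π: numerator ~ -2·(x + π)^3/3, denominator ~ (x + π)^3/2.
The limit of the ratio is -4/3.

Final answer: -4/3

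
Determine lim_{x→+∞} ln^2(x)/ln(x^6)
This is an ∞/∞ indeterminate form as x → +∞.
Write ln(x^6) = 6·ln(x), reducing the quotient to ln(x)/6 → ∞.
Limit = ∞.

Final answer: ∞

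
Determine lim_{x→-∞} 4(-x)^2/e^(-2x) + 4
The quotient is an ∞/∞ indeterminate form as x → -∞.
Compare growth rates of the dominant terms (exponentials ≫ polynomials ≫ logarithms), or apply L'Hôpital's rule; the quotient → 0.
Adding the constant: 0 + 4 = 4. Limit = 4.

Final answer: 4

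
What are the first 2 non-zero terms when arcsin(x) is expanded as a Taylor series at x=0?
x^3/6 + x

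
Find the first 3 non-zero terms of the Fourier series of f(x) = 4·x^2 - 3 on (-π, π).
-16·cos(x) + 4·cos(2·x) - 3 + 4·π^2/3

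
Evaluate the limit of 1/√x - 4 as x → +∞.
Evaluate the dominant behaviour as x → +∞; each term tends to a finite value or vanishes.
Limit = -4.

Final answer: -4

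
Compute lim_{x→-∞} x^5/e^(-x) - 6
The quotient is an ∞/∞ indeterminate form as x → -∞.
Compare growth rates of the dominant terms (exponentials ≫ polynomials ≫ logarithms), or apply L'Hôpital's rule; the quotient → 0.
Adding the constant: 0 - 6 = -6. Limit = -6.

Final answer: -6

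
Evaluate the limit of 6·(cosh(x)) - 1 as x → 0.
Direct substitution at x = 0 gives 5.

Final answer: 5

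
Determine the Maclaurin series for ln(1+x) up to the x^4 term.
-x^4/4 + x^3/3 - x^2/2 + x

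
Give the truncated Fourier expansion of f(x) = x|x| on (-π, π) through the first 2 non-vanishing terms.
(-8 + 2·π^2)·sin(x)/π - π·sin(2·x)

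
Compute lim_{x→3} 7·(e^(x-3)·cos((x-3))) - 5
Direct substitution at x = 3 gives 2.

Final answer: 2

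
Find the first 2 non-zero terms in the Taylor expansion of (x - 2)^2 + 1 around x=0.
5 - 4·x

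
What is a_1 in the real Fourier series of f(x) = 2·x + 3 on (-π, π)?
a_1 = (1/π) ∫_{-π}^{π} f(x)·cos(1x) dx.
Evaluate the integral (use parity and integration by parts as needed): a_1 = 0.

Final answer: 0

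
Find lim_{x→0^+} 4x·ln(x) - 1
The product is a 0·∞ indeterminate form at x → 0⁺.
Rewrite the product as 4·ln(x) / x^(-1) and apply L'Hôpital, or use the standard hierarchy x^(-1) ≫ |ln x| as x → 0⁺.
The indeterminate product → 0, so the limit = -1.

Final answer: -1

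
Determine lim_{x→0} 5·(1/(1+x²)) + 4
Direct substitution at x = 0 gives 9.

Final answer: 9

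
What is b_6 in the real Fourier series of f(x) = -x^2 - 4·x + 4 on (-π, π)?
b_6 = (1/π) ∫_{-π}^{π} f(x)·sin(6x) dx.
Evaluate the integral (use parity and integration by parts as needed): b_6 = 4/3.

Final answer: 4/3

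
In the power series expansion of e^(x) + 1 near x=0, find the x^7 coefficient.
Expand to order 7: e^(x) + 1 = x^7/5040 + x^6/720 + x^5/120 + x^4/24 + x^3/6 + x^2/2 + x + 2 + O(x^8).
The coefficient of x^7 is 1/5040.

Final answer: 1/5040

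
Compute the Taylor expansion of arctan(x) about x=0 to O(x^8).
-x^7/7 + x^5/5 - x^3/3 + x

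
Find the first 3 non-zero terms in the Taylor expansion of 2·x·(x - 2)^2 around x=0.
2·x^3 - 8·x^2 + 8·x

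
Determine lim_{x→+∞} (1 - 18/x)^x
As x → +∞: this is the defining limit (1 - 18/x)^x → e^(-18).
Limit = e^(-18).

Final answer: e^(-18)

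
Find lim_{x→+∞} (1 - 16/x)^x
As x → +∞: this is the defining limit (1 - 16/x)^x → e^(-16).
Limit = e^(-16).

Final answer: e^(-16)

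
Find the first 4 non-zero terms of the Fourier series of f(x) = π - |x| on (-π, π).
4·cos(x)/π + 4·cos(3·x)/(9·π) + 4·cos(5·x)/(25·π) + π/2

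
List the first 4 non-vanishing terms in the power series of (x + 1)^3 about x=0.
x^3 + 3·x^2 + 3·x + 1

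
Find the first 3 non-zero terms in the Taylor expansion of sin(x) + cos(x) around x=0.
-x^2/2 + x + 1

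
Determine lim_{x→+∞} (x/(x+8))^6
As x → +∞: x/(x+8) = 1/(1 + 8/x) → 1, and the 6th power of a limit-1 base also → 1.
Limit = 1.

Final answer: 1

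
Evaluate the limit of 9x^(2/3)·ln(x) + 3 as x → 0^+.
The product is a 0·∞ indeterminate form at x → 0⁺.
Rewrite the product as 9·ln(x) / x^(-2/3) and apply L'Hôpital, or use the standard hierarchy x^(-2/3) ≫ |ln x| as x → 0⁺.
The indeterminate product → 0, so the limit = 3.

Final answer: 3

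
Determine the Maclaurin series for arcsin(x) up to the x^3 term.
x^3/6 + x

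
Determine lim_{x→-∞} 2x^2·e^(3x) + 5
The product is a 0·∞ indeterminate form at x → -∞.
Rewrite the product as 2x^2 / e^(-3x) (an ∞/∞ form) and apply L'Hôpital, or use the standard hierarchy e^(3|x|) ≫ |x^2| as x → -∞.
The indeterminate product → 0, so the limit = 5.

Final answer: 5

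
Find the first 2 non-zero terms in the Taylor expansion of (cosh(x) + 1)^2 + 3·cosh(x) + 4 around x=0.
7·x^2/2 + 11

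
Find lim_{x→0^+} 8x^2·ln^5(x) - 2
The product is a 0·∞ indeterminate form at x → 0⁺.
Rewrite the product as 8·ln^5(x) / x^(-2) and apply L'Hôpital, or use the standard hierarchy x^(-2) ≫ |ln x|^5 as x → 0⁺.
The indeterminate product → 0, so the limit = -2.

Final answer: -2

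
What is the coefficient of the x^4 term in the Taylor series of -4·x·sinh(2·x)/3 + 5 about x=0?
Expand to order 4: -4·x·sinh(2·x)/3 + 5 = -16·x^4/9 - 8·x^2/3 + 5 + O(x^5).
The coefficient of x^4 is -16/9.

Final answer: -16/9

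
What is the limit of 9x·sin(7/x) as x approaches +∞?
As x → +∞: let u = 7/x → 0⁺; then 9·x·sin(7/x) = 9·7·sin(u)/u → 9·7·1 = 63.
Limit = 63.

Final answer: 63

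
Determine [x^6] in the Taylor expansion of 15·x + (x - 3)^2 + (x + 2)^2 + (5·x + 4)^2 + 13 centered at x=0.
Expand to order 6: 15·x + (x - 3)^2 + (x + 2)^2 + (5·x + 4)^2 + 13 = 27·x^2 + 53·x + 42 + O(x^7).
The coefficient of x^6 is 0.

Final answer: 0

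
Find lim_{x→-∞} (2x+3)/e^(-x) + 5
The quotient is an ∞/∞ indeterminate form as x → -∞.
Compare growth rates of the dominant terms (exponentials ≫ polynomials ≫ logarithms), or apply L'Hôpital's rule; the quotient → 0.
Adding the constant: 0 + 5 = 5. Limit = 5.

Final answer: 5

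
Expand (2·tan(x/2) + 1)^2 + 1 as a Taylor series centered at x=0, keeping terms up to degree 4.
x^4/6 + x^3/6 + x^2 + 2·x + 2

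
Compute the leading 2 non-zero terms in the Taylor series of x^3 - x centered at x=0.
x^3 - x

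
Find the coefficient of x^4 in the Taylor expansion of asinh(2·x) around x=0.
Expand to order 4: asinh(2·x) = -4·x^3/3 + 2·x + O(x^5).
The coefficient of x^4 is 0.

Final answer: 0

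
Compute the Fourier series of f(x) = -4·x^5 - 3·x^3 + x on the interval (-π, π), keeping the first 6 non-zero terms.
(-922 - 8·π^4 + 154·π^2)·sin(x) + (-17·π^2 + 49/2 + 4·π^4)·sin(2·x) + (-8·π^4/3 - 158/81 + 106·π^2/27)·sin(3·x) + (-π^2 - 1/8 + 2·π^4)·sin(4·x) + (-8·π^4/5 + 238/625 + 2·π^2/25)·sin(5·x) + (-61/162 + 7·π^2/27 + 4·π^4/3)·sin(6·x)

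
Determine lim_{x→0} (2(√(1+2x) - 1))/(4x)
Both numerator and denominator → 0 as x → 0; this is a 0/0 indeterminate form.
Expand each to leading order near x = 0: numerator ~ 2·x, denominator ~ 4·x.
The limit of the ratio is 1/2.

Final answer: 1/2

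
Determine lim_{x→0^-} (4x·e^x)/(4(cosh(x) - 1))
Both numerator and denominator → 0 as x → 0^-; this is a 0/0 indeterminate form.
Expand each to leading order near x = 0: numerator ~ 4·x, denominator ~ 2·x^2.
The limit of the ratio is -∞.

Final answer: -∞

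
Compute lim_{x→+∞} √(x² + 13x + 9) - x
This is an ∞ − ∞ indeterminate form.
Multiply and divide by the conjugate √(x²+13x + 9) + x; the x² terms cancel, leaving (13x + 9)/(√(x²+13x + 9)+x) → 13/2.
Limit = 13/2.

Final answer: 13/2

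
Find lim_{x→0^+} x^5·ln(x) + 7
The product is a 0·∞ indeterminate form at x → 0⁺.
Rewrite the product as ln(x) / x^(-5) and apply L'Hôpital, or use the standard hierarchy x^(-5) ≫ |ln x| as x → 0⁺.
The indeterminate product → 0, so the limit = 7.

Final answer: 7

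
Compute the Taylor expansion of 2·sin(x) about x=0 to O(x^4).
-x^3/3 + 2·x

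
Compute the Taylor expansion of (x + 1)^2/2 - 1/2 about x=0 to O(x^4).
x^2/2 + x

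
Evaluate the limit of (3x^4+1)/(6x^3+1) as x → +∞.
This is an ∞/∞ indeterminate form as x → +∞.
Divide numerator and denominator by x^4 and let the lower-order terms vanish; the numerator's degree 4 exceeds the denominator's degree 3, so the quotient diverges.
Limit = ∞.

Final answer: ∞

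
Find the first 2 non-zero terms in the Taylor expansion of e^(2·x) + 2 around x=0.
2·x + 3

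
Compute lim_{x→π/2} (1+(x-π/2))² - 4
Direct substitution at x = π/2 gives -3.

Final answer: -3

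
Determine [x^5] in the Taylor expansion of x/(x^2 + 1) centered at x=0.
Expand to order 5: x/(x^2 + 1) = x^5 - x^3 + x + O(x^6).
The coefficient of x^5 is 1.

Final answer: 1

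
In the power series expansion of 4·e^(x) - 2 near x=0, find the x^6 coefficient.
Expand to order 6: 4·e^(x) - 2 = x^6/180 + x^5/30 + x^4/6 + 2·x^3/3 + 2·x^2 + 4·x + 2 + O(x^7).
The coefficient of x^6 is 1/180.

Final answer: 1/180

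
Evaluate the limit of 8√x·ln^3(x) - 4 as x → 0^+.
The product is a 0·∞ indeterminate form at x → 0⁺.
Rewrite the product as 8·ln^3(x) / x^(-1/2) and apply L'Hôpital, or use the standard hierarchy x^(-1/2) ≫ |ln x|^3 as x → 0⁺.
The indeterminate product → 0, so the limit = -4.

Final answer: -4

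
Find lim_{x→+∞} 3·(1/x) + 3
Evaluate the dominant behaviour as x → +∞; each term tends to a finite value or vanishes.
Limit = 3.

Final answer: 3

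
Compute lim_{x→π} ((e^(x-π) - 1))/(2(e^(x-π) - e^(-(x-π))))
Both numerator and denominator → 0 as x → π; this is a 0/0 indeterminate form.
Expand each to leading order near x = π: numerator ~ (x - π), denominator ~ 4·(x - π).
The limit of the ratio is 1/4.

Final answer: 1/4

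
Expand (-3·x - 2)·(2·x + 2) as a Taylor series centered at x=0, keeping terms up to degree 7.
-6·x^2 - 10·x - 4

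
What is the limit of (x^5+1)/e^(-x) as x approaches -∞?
This is an ∞/∞ indeterminate form as x → -∞.
Compare growth rates of the dominant terms (exponentials ≫ polynomials ≫ logarithms), or apply L'Hôpital's rule; the quotient → 0.
Limit = 0.

Final answer: 0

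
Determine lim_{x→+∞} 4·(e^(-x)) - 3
Evaluate the dominant behaviour as x → +∞; each term tends to a finite value or vanishes.
Limit = -3.

Final answer: -3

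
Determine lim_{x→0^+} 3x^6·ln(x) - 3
The product is a 0·∞ indeterminate form at x → 0⁺.
Rewrite the product as 3·ln(x) / x^(-6) and apply L'Hôpital, or use the standard hierarchy x^(-6) ≫ |ln x| as x → 0⁺.
The indeterminate product → 0, so the limit = -3.

Final answer: -3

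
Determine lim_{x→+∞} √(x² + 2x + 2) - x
This is an ∞ − ∞ indeterminate form.
Multiply and divide by the conjugate √(x²+2x + 2) + x; the x² terms cancel, leaving (2x + 2)/(√(x²+2x + 2)+x) → 2/2 = 1.
Limit = 1.

Final answer: 1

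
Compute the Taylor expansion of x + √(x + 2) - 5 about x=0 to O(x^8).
33·√(2)·x^7/262144 - 21·√(2)·x^6/65536 + 7·√(2)·x^5/8192 - 5·√(2)·x^4/2048 + √(2)·x^3/128 - √(2)·x^2/32 + x·(√(2)/4 + 1) - 5 + √(2)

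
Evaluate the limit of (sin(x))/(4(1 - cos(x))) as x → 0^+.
Both numerator and denominator → 0 as x → 0^+; this is a 0/0 indeterminate form.
Expand each to leading order near x = 0: numerator ~ x, denominator ~ 2·x^2.
The limit of the ratio is ∞.

Final answer: ∞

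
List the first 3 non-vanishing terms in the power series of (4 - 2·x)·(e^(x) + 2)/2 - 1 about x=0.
-x^3/6 - x + 5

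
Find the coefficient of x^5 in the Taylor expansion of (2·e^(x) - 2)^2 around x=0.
Expand to order 5: (2·e^(x) - 2)^2 = x^5 + 7·x^4/3 + 4·x^3 + 4·x^2 + O(x^6).
The coefficient of x^5 is 1.

Final answer: 1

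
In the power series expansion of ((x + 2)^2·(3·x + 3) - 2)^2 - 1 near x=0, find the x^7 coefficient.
Expand to order 7: ((x + 2)^2·(3·x + 3) - 2)^2 - 1 = 9·x^6 + 90·x^5 + 369·x^4 + 780·x^3 + 876·x^2 + 480·x + 99 + O(x^8).
The coefficient of x^7 is 0.

Final answer: 0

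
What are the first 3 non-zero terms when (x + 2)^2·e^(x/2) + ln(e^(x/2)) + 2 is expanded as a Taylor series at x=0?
7·x^2/2 + 13·x/2 + 6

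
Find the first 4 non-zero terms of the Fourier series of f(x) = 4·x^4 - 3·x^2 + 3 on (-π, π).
(204 - 32·π^2)·cos(x) + (-15 + 8·π^2)·cos(2·x) + (100/27 - 32·π^2/9)·cos(3·x) - π^2 + 3 + 4·π^4/5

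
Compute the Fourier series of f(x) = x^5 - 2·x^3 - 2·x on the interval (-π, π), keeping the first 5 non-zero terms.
(-44·π^2 + 2·π^4 + 260)·sin(x) + (-π^4 - 17/2 + 7·π^2)·sin(2·x) + (-76·π^2/27 + 44/81 + 2·π^4/3)·sin(3·x) + (-π^4/2 + 25/64 + 13·π^2/8)·sin(4·x) + (-28·π^2/25 - 332/625 + 2·π^4/5)·sin(5·x)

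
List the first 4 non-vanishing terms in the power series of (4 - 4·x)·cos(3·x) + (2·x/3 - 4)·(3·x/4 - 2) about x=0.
18·x^3 - 35·x^2/2 - 25·x/3 + 12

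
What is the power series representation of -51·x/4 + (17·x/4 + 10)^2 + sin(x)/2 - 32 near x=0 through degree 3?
-x^3/12 + 289·x^2/16 + 291·x/4 + 68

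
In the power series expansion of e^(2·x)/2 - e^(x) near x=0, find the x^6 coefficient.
Expand to order 6: e^(2·x)/2 - e^(x) = 31·x^6/720 + x^5/8 + 7·x^4/24 + x^3/2 + x^2/2 - 1/2 + O(x^7).
The coefficient of x^6 is 31/720.

Final answer: 31/720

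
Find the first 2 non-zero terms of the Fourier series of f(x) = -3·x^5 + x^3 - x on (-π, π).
(-734 - 6·π^4 + 122·π^2)·sin(x) + (-16·π^2 + 25 + 3·π^4)·sin(2·x)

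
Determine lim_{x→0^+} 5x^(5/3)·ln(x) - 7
The product is a 0·∞ indeterminate form at x → 0⁺.
Rewrite the product as 5·ln(x) / x^(-5/3) and apply L'Hôpital, or use the standard hierarchy x^(-5/3) ≫ |ln x| as x → 0⁺.
The indeterminate product → 0, so the limit = -7.

Final answer: -7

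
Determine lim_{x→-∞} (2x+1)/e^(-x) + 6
The quotient is an ∞/∞ indeterminate form as x → -∞.
Compare growth rates of the dominant terms (exponentials ≫ polynomials ≫ logarithms), or apply L'Hôpital's rule; the quotient → 0.
Adding the constant: 0 + 6 = 6. Limit = 6.

Final answer: 6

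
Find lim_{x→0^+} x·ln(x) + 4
The product is a 0·∞ indeterminate form at x → 0⁺.
Rewrite the product as ln(x) / x^(-1) and apply L'Hôpital, or use the standard hierarchy x^(-1) ≫ |ln x| as x → 0⁺.
The indeterminate product → 0, so the limit = 4.

Final answer: 4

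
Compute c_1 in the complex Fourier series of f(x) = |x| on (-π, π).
Compute the real Fourier coefficients first: a_1 = -4/π, b_1 = 0.
Then c_1 = (a_1 − i·b_1)/2 = -2/π.

Final answer: -2/π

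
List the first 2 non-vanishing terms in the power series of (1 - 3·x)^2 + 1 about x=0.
2 - 6·x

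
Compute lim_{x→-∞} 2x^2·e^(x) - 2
The product is a 0·∞ indeterminate form at x → -∞.
Rewrite the product as 2x^2 / e^(-x) (an ∞/∞ form) and apply L'Hôpital, or use the standard hierarchy e^(|x|) ≫ |x^2| as x → -∞.
The indeterminate product → 0, so the limit = -2.

Final answer: -2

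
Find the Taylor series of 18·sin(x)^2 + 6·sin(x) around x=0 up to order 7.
-x^7/840 + 4·x^6/5 + x^5/20 - 6·x^4 - x^3 + 18·x^2 + 6·x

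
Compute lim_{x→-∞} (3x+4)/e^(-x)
This is an ∞/∞ indeterminate form as x → -∞.
Compare growth rates of the dominant terms (exponentials ≫ polynomials ≫ logarithms), or apply L'Hôpital's rule; the quotient → 0.
Limit = 0.

Final answer: 0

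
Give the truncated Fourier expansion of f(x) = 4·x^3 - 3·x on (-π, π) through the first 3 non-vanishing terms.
(-54 + 8·π^2)·sin(x) + (9 - 4·π^2)·sin(2·x) + (-34/9 + 8·π^2/3)·sin(3·x)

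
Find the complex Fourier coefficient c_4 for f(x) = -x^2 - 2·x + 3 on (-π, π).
Compute the real Fourier coefficients first: a_4 = -1/4, b_4 = 1.
Then c_4 = (a_4 − i·b_4)/2 = -1/8 - i/2.

Final answer: -1/8 - i/2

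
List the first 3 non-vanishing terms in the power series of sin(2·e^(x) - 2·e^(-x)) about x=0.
97·x^5/30 - 10·x^3 + 4·x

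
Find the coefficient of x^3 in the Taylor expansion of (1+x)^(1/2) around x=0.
Expand to order 3: (1+x)^(1/2) = x^3/16 - x^2/8 + x/2 + 1 + O(x^4).
The coefficient of x^3 is 1/16.

Final answer: 1/16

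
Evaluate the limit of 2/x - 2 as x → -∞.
Evaluate the dominant behaviour as x → -∞; each term tends to a finite value or vanishes.
Limit = -2.

Final answer: -2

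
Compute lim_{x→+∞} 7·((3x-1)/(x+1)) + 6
Evaluate the dominant behaviour as x → +∞; each term tends to a finite value or vanishes.
Limit = 27.

Final answer: 27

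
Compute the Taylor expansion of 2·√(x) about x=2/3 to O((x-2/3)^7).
2·√(6)/3 + √(6)·(x - 2/3)/2 - 3·√(6)·(x - 2/3)^2/16 + 9·√(6)·(x - 2/3)^3/64 - 135·√(6)·(x - 2/3)^4/1024 + 567·√(6)·(x - 2/3)^5/4096 - 5103·√(6)·(x - 2/3)^6/32768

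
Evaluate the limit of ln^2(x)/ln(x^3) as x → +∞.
This is an ∞/∞ indeterminate form as x → +∞.
Write ln(x^3) = 3·ln(x), reducing the quotient to ln(x)/3 → ∞.
Limit = ∞.

Final answer: ∞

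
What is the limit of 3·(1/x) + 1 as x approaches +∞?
Evaluate the dominant behaviour as x → +∞; each term tends to a finite value or vanishes.
Limit = 1.

Final answer: 1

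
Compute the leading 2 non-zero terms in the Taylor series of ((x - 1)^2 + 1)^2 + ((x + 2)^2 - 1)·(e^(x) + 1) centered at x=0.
3·x + 10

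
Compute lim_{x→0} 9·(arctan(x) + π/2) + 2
Direct substitution at x = 0 gives 2 + 9·π/2.

Final answer: 2 + 9·π/2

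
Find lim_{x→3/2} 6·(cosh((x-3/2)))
Direct substitution at x = 3/2 gives 6.

Final answer: 6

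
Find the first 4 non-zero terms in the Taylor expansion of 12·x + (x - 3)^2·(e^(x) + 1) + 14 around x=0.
-x^3/2 + x^2/2 + 9·x + 32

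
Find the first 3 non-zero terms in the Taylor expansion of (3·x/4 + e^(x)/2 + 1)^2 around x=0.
37·x^2/16 + 15·x/4 + 9/4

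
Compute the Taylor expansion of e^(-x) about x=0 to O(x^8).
-x^7/5040 + x^6/720 - x^5/120 + x^4/24 - x^3/6 + x^2/2 - x + 1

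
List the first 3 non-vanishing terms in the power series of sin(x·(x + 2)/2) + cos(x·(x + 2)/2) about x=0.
-2·x^3/3 + x + 1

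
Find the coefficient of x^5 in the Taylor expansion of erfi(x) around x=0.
Expand to order 5: erfi(x) = x^5/(5·√(π)) + 2·x^3/(3·√(π)) + 2·x/√(π) + O(x^6).
The coefficient of x^5 is 1/(5·√(π)).

Final answer: 1/(5·√(π))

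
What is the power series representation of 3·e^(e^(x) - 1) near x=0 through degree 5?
13·x^5/10 + 15·x^4/8 + 5·x^3/2 + 3·x^2 + 3·x + 3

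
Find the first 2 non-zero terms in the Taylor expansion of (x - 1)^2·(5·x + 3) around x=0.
3 - x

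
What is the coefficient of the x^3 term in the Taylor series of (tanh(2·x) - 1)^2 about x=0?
Expand to order 3: (tanh(2·x) - 1)^2 = 16·x^3/3 + 4·x^2 - 4·x + 1 + O(x^4).
The coefficient of x^3 is 16/3.

Final answer: 16/3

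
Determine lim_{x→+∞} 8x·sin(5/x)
As x → +∞: let u = 5/x → 0⁺; then 8·x·sin(5/x) = 8·5·sin(u)/u → 8·5·1 = 40.
Limit = 40.

Final answer: 40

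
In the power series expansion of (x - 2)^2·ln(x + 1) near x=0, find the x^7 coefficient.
Expand to order 7: (x - 2)^2·ln(x + 1) = 151·x^7/105 - 103·x^6/60 + 32·x^5/15 - 17·x^4/6 + 13·x^3/3 - 6·x^2 + 4·x + O(x^8).
The coefficient of x^7 is 151/105.

Final answer: 151/105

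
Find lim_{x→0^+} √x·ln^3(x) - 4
The product is a 0·∞ indeterminate form at x → 0⁺.
Rewrite the product as ln^3(x) / x^(-1/2) and apply L'Hôpital, or use the standard hierarchy x^(-1/2) ≫ |ln x|^3 as x → 0⁺.
The indeterminate product → 0, so the limit = -4.

Final answer: -4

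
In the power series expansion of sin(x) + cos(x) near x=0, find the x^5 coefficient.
Expand to order 5: sin(x) + cos(x) = x^5/120 + x^4/24 - x^3/6 - x^2/2 + x + 1 + O(x^6).
The coefficient of x^5 is 1/120.

Final answer: 1/120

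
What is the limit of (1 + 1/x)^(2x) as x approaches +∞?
As x → +∞: write (1 + 1/x)^(2x) = ((1 + 1/x)^x)^2 → (e^1)^2 = e^2.
Limit = e^(2).

Final answer: e^(2)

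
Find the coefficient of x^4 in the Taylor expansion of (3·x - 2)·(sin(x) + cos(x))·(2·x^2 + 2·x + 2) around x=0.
Expand to order 4: (3·x - 2)·(sin(x) + cos(x))·(2·x^2 + 2·x + 2) = 9·x^4/2 + 23·x^3/3 + 6·x^2 - 2·x - 4 + O(x^5).
The coefficient of x^4 is 9/2.

Final answer: 9/2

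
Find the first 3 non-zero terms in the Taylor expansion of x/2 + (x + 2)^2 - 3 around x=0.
x^2 + 9·x/2 + 1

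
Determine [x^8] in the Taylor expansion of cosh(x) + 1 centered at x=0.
Expand to order 8: cosh(x) + 1 = x^8/40320 + x^6/720 + x^4/24 + x^2/2 + 2 + O(x^9).
The coefficient of x^8 is 1/40320.

Final answer: 1/40320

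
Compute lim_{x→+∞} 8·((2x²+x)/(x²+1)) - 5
Evaluate the dominant behaviour as x → +∞; each term tends to a finite value or vanishes.
Limit = 11.

Final answer: 11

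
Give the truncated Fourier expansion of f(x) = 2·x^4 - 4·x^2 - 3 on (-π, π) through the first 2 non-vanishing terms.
(112 - 16·π^2)·cos(x) - 4·π^2/3 - 3 + 2·π^4/5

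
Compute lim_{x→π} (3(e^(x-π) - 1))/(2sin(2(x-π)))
Both numerator and denominator → 0 as x → π; this is a 0/0 indeterminate form.
Expand each to leading order near x = π: numerator ~ 3·(x - π), denominator ~ 4·(x - π).
The limit of the ratio is 3/4.

Final answer: 3/4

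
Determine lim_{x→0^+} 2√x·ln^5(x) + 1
The product is a 0·∞ indeterminate form at x → 0⁺.
Rewrite the product as 2·ln^5(x) / x^(-1/2) and apply L'Hôpital, or use the standard hierarchy x^(-1/2) ≫ |ln x|^5 as x → 0⁺.
The indeterminate product → 0, so the limit = 1.

Final answer: 1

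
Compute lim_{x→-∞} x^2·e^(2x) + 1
The product is a 0·∞ indeterminate form at x → -∞.
Rewrite the product as x^2 / e^(-2x) (an ∞/∞ form) and apply L'Hôpital, or use the standard hierarchy e^(2|x|) ≫ |x^2| as x → -∞.
The indeterminate product → 0, so the limit = 1.

Final answer: 1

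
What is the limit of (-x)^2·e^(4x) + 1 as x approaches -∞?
The product is a 0·∞ indeterminate form at x → -∞.
Rewrite the product as (-x)^2 / e^(-4x) (an ∞/∞ form) and apply L'Hôpital, or use the standard hierarchy e^(4|x|) ≫ |(-x)^2| as x → -∞.
The indeterminate product → 0, so the limit = 1.

Final answer: 1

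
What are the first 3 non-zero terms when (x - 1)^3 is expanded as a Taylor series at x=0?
-3·x^2 + 3·x - 1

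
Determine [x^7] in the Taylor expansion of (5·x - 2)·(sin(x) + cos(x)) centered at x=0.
Expand to order 7: (5·x - 2)·(sin(x) + cos(x)) = -11·x^7/1680 + 2·x^6/45 + 23·x^5/120 - 11·x^4/12 - 13·x^3/6 + 6·x^2 + 3·x - 2 + O(x^8).
The coefficient of x^7 is -11/1680.

Final answer: -11/1680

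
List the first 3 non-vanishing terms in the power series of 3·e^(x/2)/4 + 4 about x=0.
3·x^2/32 + 3·x/8 + 19/4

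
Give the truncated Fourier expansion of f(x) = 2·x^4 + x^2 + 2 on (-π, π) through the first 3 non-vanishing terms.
(92 - 16·π^2)·cos(x) + (-5 + 4·π^2)·cos(2·x) + 2 + π^2/3 + 2·π^4/5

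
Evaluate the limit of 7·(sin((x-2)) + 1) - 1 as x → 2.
Direct substitution at x = 2 gives 6.

Final answer: 6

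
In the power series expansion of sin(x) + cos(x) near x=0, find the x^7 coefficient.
Expand to order 7: sin(x) + cos(x) = -x^7/5040 - x^6/720 + x^5/120 + x^4/24 - x^3/6 - x^2/2 + x + 1 + O(x^8).
The coefficient of x^7 is -1/5040.

Final answer: -1/5040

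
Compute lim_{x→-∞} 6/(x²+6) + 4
Evaluate the dominant behaviour as x → -∞; each term tends to a finite value or vanishes.
Limit = 4.

Final answer: 4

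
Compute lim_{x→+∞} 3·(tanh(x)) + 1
Evaluate the dominant behaviour as x → +∞; each term tends to a finite value or vanishes.
Limit = 4.

Final answer: 4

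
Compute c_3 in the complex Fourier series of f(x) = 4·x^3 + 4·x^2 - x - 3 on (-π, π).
Compute the real Fourier coefficients first: a_3 = -16/9, b_3 = -22/9 + 8·π^2/3.
Then c_3 = (a_3 − i·b_3)/2 = -8/9 - 4·i·π^2/3 + 11·i/9.

Final answer: -8/9 - 4·i·π^2/3 + 11·i/9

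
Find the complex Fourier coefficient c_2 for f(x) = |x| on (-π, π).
Compute the real Fourier coefficients first: a_2 = 0, b_2 = 0.
Then c_2 = (a_2 − i·b_2)/2 = 0.

Final answer: 0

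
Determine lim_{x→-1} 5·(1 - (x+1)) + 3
Direct substitution at x = -1 gives 8.

Final answer: 8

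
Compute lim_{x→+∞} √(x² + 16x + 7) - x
This is an ∞ − ∞ indeterminate form.
Multiply and divide by the conjugate √(x²+16x + 7) + x; the x² terms cancel, leaving (16x + 7)/(√(x²+16x + 7)+x) → 16/2 = 8.
Limit = 8.

Final answer: 8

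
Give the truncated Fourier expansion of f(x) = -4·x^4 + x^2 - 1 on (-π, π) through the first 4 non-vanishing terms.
(-196 + 32·π^2)·cos(x) + (13 - 8·π^2)·cos(2·x) + (-76/27 + 32·π^2/9)·cos(3·x) - 4·π^4/5 - 1 + π^2/3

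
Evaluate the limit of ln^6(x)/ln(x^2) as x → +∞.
This is an ∞/∞ indeterminate form as x → +∞.
Write ln(x^2) = 2·ln(x), reducing the quotient to ln^5(x)/2 → ∞.
Limit = ∞.

Final answer: ∞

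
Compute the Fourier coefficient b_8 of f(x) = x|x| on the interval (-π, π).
b_8 = (1/π) ∫_{-π}^{π} f(x)·sin(8x) dx.
Evaluate the integral (use parity and integration by parts as needed): b_8 = -π/4.

Final answer: -π/4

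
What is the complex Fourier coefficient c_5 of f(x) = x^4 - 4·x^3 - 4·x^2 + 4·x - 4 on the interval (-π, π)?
Compute the real Fourier coefficients first: a_5 = 448/625 - 8·π^2/25, b_5 = 248/125 - 8·π^2/5.
Then c_5 = (a_5 − i·b_5)/2 = -4·π^2/25 + 224/625 - 124·i/125 + 4·i·π^2/5.

Final answer: -4·π^2/25 + 224/625 - 124·i/125 + 4·i·π^2/5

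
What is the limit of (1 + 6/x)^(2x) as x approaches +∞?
As x → +∞: write (1 + 6/x)^(2x) = ((1 + 6/x)^x)^2 → (e^6)^2 = e^12.
Limit = e^(12).

Final answer: e^(12)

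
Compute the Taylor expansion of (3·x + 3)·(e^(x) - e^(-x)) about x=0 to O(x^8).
x^7/840 + x^6/20 + x^5/20 + x^4 + x^3 + 6·x^2 + 6·x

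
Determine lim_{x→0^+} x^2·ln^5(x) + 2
The product is a 0·∞ indeterminate form at x → 0⁺.
Rewrite the product as ln^5(x) / x^(-2) and apply L'Hôpital, or use the standard hierarchy x^(-2) ≫ |ln x|^5 as x → 0⁺.
The indeterminate product → 0, so the limit = 2.

Final answer: 2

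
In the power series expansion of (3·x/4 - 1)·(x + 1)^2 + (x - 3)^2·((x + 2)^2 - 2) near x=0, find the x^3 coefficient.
Expand to order 3: (3·x/4 - 1)·(x + 1)^2 + (x - 3)^2·((x + 2)^2 - 2) = -5·x^3/4 - 25·x^2/2 + 91·x/4 + 17 + O(x^4).
The coefficient of x^3 is -5/4.

Final answer: -5/4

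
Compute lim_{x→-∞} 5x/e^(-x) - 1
The quotient is an ∞/∞ indeterminate form as x → -∞.
Compare growth rates of the dominant terms (exponentials ≫ polynomials ≫ logarithms), or apply L'Hôpital's rule; the quotient → 0.
Adding the constant: 0 - 1 = -1. Limit = -1.

Final answer: -1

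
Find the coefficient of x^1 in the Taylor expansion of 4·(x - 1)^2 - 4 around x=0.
Expand to order 1: 4·(x - 1)^2 - 4 = -8·x + O(x^2).
The coefficient of x^1 is -8.

Final answer: -8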